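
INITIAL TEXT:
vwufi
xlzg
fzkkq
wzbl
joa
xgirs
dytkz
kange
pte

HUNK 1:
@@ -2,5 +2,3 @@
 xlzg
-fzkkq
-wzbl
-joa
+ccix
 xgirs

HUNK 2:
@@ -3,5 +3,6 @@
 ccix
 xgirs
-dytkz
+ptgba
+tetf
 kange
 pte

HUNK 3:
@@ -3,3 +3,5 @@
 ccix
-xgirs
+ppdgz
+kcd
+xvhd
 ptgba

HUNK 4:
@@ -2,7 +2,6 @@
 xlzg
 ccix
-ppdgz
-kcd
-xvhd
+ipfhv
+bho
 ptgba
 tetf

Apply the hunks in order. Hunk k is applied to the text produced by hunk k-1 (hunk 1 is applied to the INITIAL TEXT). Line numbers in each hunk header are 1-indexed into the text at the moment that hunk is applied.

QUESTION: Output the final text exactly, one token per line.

Hunk 1: at line 2 remove [fzkkq,wzbl,joa] add [ccix] -> 7 lines: vwufi xlzg ccix xgirs dytkz kange pte
Hunk 2: at line 3 remove [dytkz] add [ptgba,tetf] -> 8 lines: vwufi xlzg ccix xgirs ptgba tetf kange pte
Hunk 3: at line 3 remove [xgirs] add [ppdgz,kcd,xvhd] -> 10 lines: vwufi xlzg ccix ppdgz kcd xvhd ptgba tetf kange pte
Hunk 4: at line 2 remove [ppdgz,kcd,xvhd] add [ipfhv,bho] -> 9 lines: vwufi xlzg ccix ipfhv bho ptgba tetf kange pte

Answer: vwufi
xlzg
ccix
ipfhv
bho
ptgba
tetf
kange
pte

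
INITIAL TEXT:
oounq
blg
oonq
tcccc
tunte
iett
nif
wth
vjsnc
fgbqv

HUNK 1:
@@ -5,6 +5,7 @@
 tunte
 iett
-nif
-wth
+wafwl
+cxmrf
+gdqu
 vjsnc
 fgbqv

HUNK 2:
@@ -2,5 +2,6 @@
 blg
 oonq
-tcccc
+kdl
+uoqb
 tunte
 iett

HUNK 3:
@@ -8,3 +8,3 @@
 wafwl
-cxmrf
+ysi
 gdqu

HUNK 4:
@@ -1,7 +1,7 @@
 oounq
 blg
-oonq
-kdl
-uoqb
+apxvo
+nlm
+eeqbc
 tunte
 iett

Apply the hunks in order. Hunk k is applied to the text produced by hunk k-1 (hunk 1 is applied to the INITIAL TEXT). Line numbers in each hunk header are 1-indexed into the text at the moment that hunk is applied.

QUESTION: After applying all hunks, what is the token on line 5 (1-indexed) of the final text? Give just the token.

Hunk 1: at line 5 remove [nif,wth] add [wafwl,cxmrf,gdqu] -> 11 lines: oounq blg oonq tcccc tunte iett wafwl cxmrf gdqu vjsnc fgbqv
Hunk 2: at line 2 remove [tcccc] add [kdl,uoqb] -> 12 lines: oounq blg oonq kdl uoqb tunte iett wafwl cxmrf gdqu vjsnc fgbqv
Hunk 3: at line 8 remove [cxmrf] add [ysi] -> 12 lines: oounq blg oonq kdl uoqb tunte iett wafwl ysi gdqu vjsnc fgbqv
Hunk 4: at line 1 remove [oonq,kdl,uoqb] add [apxvo,nlm,eeqbc] -> 12 lines: oounq blg apxvo nlm eeqbc tunte iett wafwl ysi gdqu vjsnc fgbqv
Final line 5: eeqbc

Answer: eeqbc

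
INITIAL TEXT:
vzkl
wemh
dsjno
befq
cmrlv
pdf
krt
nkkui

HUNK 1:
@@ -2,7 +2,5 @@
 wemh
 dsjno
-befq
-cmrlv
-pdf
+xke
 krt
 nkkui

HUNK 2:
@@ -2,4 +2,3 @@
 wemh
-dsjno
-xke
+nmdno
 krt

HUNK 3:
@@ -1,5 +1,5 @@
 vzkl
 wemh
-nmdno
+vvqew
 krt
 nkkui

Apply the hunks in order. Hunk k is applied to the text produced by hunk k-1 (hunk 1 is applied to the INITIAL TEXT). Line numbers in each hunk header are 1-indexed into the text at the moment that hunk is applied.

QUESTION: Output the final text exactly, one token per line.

Answer: vzkl
wemh
vvqew
krt
nkkui

Derivation:
Hunk 1: at line 2 remove [befq,cmrlv,pdf] add [xke] -> 6 lines: vzkl wemh dsjno xke krt nkkui
Hunk 2: at line 2 remove [dsjno,xke] add [nmdno] -> 5 lines: vzkl wemh nmdno krt nkkui
Hunk 3: at line 1 remove [nmdno] add [vvqew] -> 5 lines: vzkl wemh vvqew krt nkkui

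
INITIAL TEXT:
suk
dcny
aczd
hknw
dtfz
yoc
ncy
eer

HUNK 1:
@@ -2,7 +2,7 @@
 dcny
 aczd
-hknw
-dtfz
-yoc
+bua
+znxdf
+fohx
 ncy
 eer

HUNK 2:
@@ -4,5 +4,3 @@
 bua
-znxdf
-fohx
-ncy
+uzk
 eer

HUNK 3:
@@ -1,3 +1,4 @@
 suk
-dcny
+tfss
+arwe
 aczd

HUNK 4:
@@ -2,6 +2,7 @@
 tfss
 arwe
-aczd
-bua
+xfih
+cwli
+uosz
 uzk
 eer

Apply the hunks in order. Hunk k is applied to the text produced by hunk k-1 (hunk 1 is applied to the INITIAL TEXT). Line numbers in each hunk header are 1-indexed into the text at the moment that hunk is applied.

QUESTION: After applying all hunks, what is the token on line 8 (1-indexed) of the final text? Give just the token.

Answer: eer

Derivation:
Hunk 1: at line 2 remove [hknw,dtfz,yoc] add [bua,znxdf,fohx] -> 8 lines: suk dcny aczd bua znxdf fohx ncy eer
Hunk 2: at line 4 remove [znxdf,fohx,ncy] add [uzk] -> 6 lines: suk dcny aczd bua uzk eer
Hunk 3: at line 1 remove [dcny] add [tfss,arwe] -> 7 lines: suk tfss arwe aczd bua uzk eer
Hunk 4: at line 2 remove [aczd,bua] add [xfih,cwli,uosz] -> 8 lines: suk tfss arwe xfih cwli uosz uzk eer
Final line 8: eer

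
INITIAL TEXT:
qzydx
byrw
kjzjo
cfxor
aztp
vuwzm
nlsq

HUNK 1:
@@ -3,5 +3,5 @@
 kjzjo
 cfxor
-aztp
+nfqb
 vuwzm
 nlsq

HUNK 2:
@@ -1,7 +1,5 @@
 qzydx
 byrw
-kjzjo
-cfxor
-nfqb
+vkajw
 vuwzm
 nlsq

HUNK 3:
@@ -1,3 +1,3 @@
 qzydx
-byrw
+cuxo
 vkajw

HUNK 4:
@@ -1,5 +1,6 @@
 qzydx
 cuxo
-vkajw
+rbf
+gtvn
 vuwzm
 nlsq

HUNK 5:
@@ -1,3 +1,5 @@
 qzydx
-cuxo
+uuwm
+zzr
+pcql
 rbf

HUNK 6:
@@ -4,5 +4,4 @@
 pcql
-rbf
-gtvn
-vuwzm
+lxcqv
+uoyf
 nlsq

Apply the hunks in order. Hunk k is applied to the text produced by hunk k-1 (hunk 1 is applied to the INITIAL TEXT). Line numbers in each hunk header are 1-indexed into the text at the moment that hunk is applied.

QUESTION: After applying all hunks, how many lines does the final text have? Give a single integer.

Hunk 1: at line 3 remove [aztp] add [nfqb] -> 7 lines: qzydx byrw kjzjo cfxor nfqb vuwzm nlsq
Hunk 2: at line 1 remove [kjzjo,cfxor,nfqb] add [vkajw] -> 5 lines: qzydx byrw vkajw vuwzm nlsq
Hunk 3: at line 1 remove [byrw] add [cuxo] -> 5 lines: qzydx cuxo vkajw vuwzm nlsq
Hunk 4: at line 1 remove [vkajw] add [rbf,gtvn] -> 6 lines: qzydx cuxo rbf gtvn vuwzm nlsq
Hunk 5: at line 1 remove [cuxo] add [uuwm,zzr,pcql] -> 8 lines: qzydx uuwm zzr pcql rbf gtvn vuwzm nlsq
Hunk 6: at line 4 remove [rbf,gtvn,vuwzm] add [lxcqv,uoyf] -> 7 lines: qzydx uuwm zzr pcql lxcqv uoyf nlsq
Final line count: 7

Answer: 7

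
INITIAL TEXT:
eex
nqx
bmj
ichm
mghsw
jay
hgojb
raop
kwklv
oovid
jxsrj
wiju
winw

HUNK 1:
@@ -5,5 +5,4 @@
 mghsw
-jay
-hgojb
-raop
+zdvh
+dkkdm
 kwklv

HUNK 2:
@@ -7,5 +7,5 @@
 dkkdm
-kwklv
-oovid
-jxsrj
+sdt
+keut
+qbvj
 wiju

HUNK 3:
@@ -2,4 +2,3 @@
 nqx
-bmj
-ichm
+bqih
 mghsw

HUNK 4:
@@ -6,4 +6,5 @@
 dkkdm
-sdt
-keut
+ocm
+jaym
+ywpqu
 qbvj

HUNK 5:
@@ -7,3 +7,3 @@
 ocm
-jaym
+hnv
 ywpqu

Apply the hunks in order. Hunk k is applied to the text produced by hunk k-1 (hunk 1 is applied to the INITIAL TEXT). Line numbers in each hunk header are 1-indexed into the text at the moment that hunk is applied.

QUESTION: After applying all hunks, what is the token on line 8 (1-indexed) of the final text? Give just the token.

Hunk 1: at line 5 remove [jay,hgojb,raop] add [zdvh,dkkdm] -> 12 lines: eex nqx bmj ichm mghsw zdvh dkkdm kwklv oovid jxsrj wiju winw
Hunk 2: at line 7 remove [kwklv,oovid,jxsrj] add [sdt,keut,qbvj] -> 12 lines: eex nqx bmj ichm mghsw zdvh dkkdm sdt keut qbvj wiju winw
Hunk 3: at line 2 remove [bmj,ichm] add [bqih] -> 11 lines: eex nqx bqih mghsw zdvh dkkdm sdt keut qbvj wiju winw
Hunk 4: at line 6 remove [sdt,keut] add [ocm,jaym,ywpqu] -> 12 lines: eex nqx bqih mghsw zdvh dkkdm ocm jaym ywpqu qbvj wiju winw
Hunk 5: at line 7 remove [jaym] add [hnv] -> 12 lines: eex nqx bqih mghsw zdvh dkkdm ocm hnv ywpqu qbvj wiju winw
Final line 8: hnv

Answer: hnv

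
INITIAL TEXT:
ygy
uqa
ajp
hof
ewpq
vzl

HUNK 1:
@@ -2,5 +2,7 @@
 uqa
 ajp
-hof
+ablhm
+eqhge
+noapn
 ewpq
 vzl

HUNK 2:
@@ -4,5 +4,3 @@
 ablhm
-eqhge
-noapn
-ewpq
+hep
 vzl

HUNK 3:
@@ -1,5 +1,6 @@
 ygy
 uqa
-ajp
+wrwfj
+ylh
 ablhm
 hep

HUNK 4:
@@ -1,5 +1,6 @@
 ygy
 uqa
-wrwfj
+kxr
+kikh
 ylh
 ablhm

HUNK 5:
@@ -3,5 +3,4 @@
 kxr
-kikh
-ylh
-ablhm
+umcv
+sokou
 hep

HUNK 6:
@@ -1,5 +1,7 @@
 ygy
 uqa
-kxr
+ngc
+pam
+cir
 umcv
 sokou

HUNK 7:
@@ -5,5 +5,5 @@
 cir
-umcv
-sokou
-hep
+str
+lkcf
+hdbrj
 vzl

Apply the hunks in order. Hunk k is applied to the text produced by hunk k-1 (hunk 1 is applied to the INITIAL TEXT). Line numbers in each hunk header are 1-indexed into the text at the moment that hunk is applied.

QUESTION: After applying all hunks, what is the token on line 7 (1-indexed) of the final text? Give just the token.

Answer: lkcf

Derivation:
Hunk 1: at line 2 remove [hof] add [ablhm,eqhge,noapn] -> 8 lines: ygy uqa ajp ablhm eqhge noapn ewpq vzl
Hunk 2: at line 4 remove [eqhge,noapn,ewpq] add [hep] -> 6 lines: ygy uqa ajp ablhm hep vzl
Hunk 3: at line 1 remove [ajp] add [wrwfj,ylh] -> 7 lines: ygy uqa wrwfj ylh ablhm hep vzl
Hunk 4: at line 1 remove [wrwfj] add [kxr,kikh] -> 8 lines: ygy uqa kxr kikh ylh ablhm hep vzl
Hunk 5: at line 3 remove [kikh,ylh,ablhm] add [umcv,sokou] -> 7 lines: ygy uqa kxr umcv sokou hep vzl
Hunk 6: at line 1 remove [kxr] add [ngc,pam,cir] -> 9 lines: ygy uqa ngc pam cir umcv sokou hep vzl
Hunk 7: at line 5 remove [umcv,sokou,hep] add [str,lkcf,hdbrj] -> 9 lines: ygy uqa ngc pam cir str lkcf hdbrj vzl
Final line 7: lkcf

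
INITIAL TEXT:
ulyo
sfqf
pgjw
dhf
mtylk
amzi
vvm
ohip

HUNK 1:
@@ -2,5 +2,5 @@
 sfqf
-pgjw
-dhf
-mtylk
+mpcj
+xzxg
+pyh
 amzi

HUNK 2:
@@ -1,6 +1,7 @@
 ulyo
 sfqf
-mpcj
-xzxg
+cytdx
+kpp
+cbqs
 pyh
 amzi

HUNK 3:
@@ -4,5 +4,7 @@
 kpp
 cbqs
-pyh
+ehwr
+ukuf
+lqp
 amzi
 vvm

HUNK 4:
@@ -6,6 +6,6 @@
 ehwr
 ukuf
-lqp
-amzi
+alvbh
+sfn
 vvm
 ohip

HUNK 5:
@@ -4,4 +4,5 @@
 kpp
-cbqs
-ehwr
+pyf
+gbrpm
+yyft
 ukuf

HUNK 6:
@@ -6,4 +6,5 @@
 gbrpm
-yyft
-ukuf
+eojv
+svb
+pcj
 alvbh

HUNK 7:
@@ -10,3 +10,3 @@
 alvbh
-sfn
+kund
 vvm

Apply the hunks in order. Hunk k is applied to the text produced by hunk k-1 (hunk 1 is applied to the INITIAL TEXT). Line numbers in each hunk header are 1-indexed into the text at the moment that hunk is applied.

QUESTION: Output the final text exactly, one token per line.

Hunk 1: at line 2 remove [pgjw,dhf,mtylk] add [mpcj,xzxg,pyh] -> 8 lines: ulyo sfqf mpcj xzxg pyh amzi vvm ohip
Hunk 2: at line 1 remove [mpcj,xzxg] add [cytdx,kpp,cbqs] -> 9 lines: ulyo sfqf cytdx kpp cbqs pyh amzi vvm ohip
Hunk 3: at line 4 remove [pyh] add [ehwr,ukuf,lqp] -> 11 lines: ulyo sfqf cytdx kpp cbqs ehwr ukuf lqp amzi vvm ohip
Hunk 4: at line 6 remove [lqp,amzi] add [alvbh,sfn] -> 11 lines: ulyo sfqf cytdx kpp cbqs ehwr ukuf alvbh sfn vvm ohip
Hunk 5: at line 4 remove [cbqs,ehwr] add [pyf,gbrpm,yyft] -> 12 lines: ulyo sfqf cytdx kpp pyf gbrpm yyft ukuf alvbh sfn vvm ohip
Hunk 6: at line 6 remove [yyft,ukuf] add [eojv,svb,pcj] -> 13 lines: ulyo sfqf cytdx kpp pyf gbrpm eojv svb pcj alvbh sfn vvm ohip
Hunk 7: at line 10 remove [sfn] add [kund] -> 13 lines: ulyo sfqf cytdx kpp pyf gbrpm eojv svb pcj alvbh kund vvm ohip

Answer: ulyo
sfqf
cytdx
kpp
pyf
gbrpm
eojv
svb
pcj
alvbh
kund
vvm
ohip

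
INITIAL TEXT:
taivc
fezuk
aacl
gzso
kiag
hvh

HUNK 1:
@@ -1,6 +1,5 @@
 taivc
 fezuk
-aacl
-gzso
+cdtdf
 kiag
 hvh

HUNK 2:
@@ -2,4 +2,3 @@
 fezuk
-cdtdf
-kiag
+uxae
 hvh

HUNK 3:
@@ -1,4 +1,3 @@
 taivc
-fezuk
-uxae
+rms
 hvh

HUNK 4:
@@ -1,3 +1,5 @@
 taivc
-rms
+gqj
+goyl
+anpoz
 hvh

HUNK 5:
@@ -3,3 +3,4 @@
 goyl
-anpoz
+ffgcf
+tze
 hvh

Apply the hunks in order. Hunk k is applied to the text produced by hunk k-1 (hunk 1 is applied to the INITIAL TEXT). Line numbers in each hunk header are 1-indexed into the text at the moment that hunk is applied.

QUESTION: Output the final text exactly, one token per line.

Answer: taivc
gqj
goyl
ffgcf
tze
hvh

Derivation:
Hunk 1: at line 1 remove [aacl,gzso] add [cdtdf] -> 5 lines: taivc fezuk cdtdf kiag hvh
Hunk 2: at line 2 remove [cdtdf,kiag] add [uxae] -> 4 lines: taivc fezuk uxae hvh
Hunk 3: at line 1 remove [fezuk,uxae] add [rms] -> 3 lines: taivc rms hvh
Hunk 4: at line 1 remove [rms] add [gqj,goyl,anpoz] -> 5 lines: taivc gqj goyl anpoz hvh
Hunk 5: at line 3 remove [anpoz] add [ffgcf,tze] -> 6 lines: taivc gqj goyl ffgcf tze hvh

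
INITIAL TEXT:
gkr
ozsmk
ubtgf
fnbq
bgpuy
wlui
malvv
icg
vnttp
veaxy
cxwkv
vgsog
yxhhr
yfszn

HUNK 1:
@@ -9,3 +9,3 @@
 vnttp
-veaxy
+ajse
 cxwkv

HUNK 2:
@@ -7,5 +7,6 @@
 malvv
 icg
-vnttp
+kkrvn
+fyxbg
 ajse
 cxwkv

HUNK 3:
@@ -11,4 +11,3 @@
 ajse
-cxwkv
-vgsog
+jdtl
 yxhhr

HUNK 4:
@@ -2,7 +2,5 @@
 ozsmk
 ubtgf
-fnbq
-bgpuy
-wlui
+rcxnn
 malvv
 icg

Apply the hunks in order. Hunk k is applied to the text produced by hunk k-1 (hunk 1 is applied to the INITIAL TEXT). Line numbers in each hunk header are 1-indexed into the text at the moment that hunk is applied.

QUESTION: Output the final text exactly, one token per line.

Answer: gkr
ozsmk
ubtgf
rcxnn
malvv
icg
kkrvn
fyxbg
ajse
jdtl
yxhhr
yfszn

Derivation:
Hunk 1: at line 9 remove [veaxy] add [ajse] -> 14 lines: gkr ozsmk ubtgf fnbq bgpuy wlui malvv icg vnttp ajse cxwkv vgsog yxhhr yfszn
Hunk 2: at line 7 remove [vnttp] add [kkrvn,fyxbg] -> 15 lines: gkr ozsmk ubtgf fnbq bgpuy wlui malvv icg kkrvn fyxbg ajse cxwkv vgsog yxhhr yfszn
Hunk 3: at line 11 remove [cxwkv,vgsog] add [jdtl] -> 14 lines: gkr ozsmk ubtgf fnbq bgpuy wlui malvv icg kkrvn fyxbg ajse jdtl yxhhr yfszn
Hunk 4: at line 2 remove [fnbq,bgpuy,wlui] add [rcxnn] -> 12 lines: gkr ozsmk ubtgf rcxnn malvv icg kkrvn fyxbg ajse jdtl yxhhr yfszn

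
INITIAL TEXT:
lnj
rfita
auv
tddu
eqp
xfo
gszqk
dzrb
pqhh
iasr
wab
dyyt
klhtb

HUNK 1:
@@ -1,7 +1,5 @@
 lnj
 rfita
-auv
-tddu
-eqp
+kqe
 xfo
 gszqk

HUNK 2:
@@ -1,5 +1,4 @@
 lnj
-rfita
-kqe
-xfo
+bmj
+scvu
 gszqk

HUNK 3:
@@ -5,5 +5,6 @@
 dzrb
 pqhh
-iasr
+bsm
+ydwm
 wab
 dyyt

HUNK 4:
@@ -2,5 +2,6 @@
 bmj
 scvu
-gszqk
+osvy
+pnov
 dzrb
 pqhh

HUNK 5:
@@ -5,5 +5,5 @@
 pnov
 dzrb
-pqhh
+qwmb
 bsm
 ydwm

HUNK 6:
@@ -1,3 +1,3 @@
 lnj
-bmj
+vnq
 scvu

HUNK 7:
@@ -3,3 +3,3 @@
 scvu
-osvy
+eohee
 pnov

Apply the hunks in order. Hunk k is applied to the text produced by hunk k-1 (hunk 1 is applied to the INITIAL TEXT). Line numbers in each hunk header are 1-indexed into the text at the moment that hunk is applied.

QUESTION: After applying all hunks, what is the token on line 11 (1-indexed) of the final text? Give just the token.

Hunk 1: at line 1 remove [auv,tddu,eqp] add [kqe] -> 11 lines: lnj rfita kqe xfo gszqk dzrb pqhh iasr wab dyyt klhtb
Hunk 2: at line 1 remove [rfita,kqe,xfo] add [bmj,scvu] -> 10 lines: lnj bmj scvu gszqk dzrb pqhh iasr wab dyyt klhtb
Hunk 3: at line 5 remove [iasr] add [bsm,ydwm] -> 11 lines: lnj bmj scvu gszqk dzrb pqhh bsm ydwm wab dyyt klhtb
Hunk 4: at line 2 remove [gszqk] add [osvy,pnov] -> 12 lines: lnj bmj scvu osvy pnov dzrb pqhh bsm ydwm wab dyyt klhtb
Hunk 5: at line 5 remove [pqhh] add [qwmb] -> 12 lines: lnj bmj scvu osvy pnov dzrb qwmb bsm ydwm wab dyyt klhtb
Hunk 6: at line 1 remove [bmj] add [vnq] -> 12 lines: lnj vnq scvu osvy pnov dzrb qwmb bsm ydwm wab dyyt klhtb
Hunk 7: at line 3 remove [osvy] add [eohee] -> 12 lines: lnj vnq scvu eohee pnov dzrb qwmb bsm ydwm wab dyyt klhtb
Final line 11: dyyt

Answer: dyyt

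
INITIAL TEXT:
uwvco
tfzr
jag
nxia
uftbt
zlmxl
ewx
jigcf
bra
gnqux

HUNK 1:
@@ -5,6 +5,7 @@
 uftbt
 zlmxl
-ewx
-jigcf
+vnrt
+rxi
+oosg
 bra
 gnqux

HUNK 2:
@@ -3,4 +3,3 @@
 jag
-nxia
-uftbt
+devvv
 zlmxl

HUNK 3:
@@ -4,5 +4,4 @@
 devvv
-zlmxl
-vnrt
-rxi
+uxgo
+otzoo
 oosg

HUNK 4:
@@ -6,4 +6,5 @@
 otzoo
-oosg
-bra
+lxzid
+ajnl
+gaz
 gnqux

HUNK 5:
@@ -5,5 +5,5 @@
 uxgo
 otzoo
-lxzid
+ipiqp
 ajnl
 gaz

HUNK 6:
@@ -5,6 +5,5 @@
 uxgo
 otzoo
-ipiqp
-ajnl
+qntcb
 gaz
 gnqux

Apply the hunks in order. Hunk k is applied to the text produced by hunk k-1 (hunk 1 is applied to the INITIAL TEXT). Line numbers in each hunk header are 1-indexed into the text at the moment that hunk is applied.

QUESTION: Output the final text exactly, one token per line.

Answer: uwvco
tfzr
jag
devvv
uxgo
otzoo
qntcb
gaz
gnqux

Derivation:
Hunk 1: at line 5 remove [ewx,jigcf] add [vnrt,rxi,oosg] -> 11 lines: uwvco tfzr jag nxia uftbt zlmxl vnrt rxi oosg bra gnqux
Hunk 2: at line 3 remove [nxia,uftbt] add [devvv] -> 10 lines: uwvco tfzr jag devvv zlmxl vnrt rxi oosg bra gnqux
Hunk 3: at line 4 remove [zlmxl,vnrt,rxi] add [uxgo,otzoo] -> 9 lines: uwvco tfzr jag devvv uxgo otzoo oosg bra gnqux
Hunk 4: at line 6 remove [oosg,bra] add [lxzid,ajnl,gaz] -> 10 lines: uwvco tfzr jag devvv uxgo otzoo lxzid ajnl gaz gnqux
Hunk 5: at line 5 remove [lxzid] add [ipiqp] -> 10 lines: uwvco tfzr jag devvv uxgo otzoo ipiqp ajnl gaz gnqux
Hunk 6: at line 5 remove [ipiqp,ajnl] add [qntcb] -> 9 lines: uwvco tfzr jag devvv uxgo otzoo qntcb gaz gnqux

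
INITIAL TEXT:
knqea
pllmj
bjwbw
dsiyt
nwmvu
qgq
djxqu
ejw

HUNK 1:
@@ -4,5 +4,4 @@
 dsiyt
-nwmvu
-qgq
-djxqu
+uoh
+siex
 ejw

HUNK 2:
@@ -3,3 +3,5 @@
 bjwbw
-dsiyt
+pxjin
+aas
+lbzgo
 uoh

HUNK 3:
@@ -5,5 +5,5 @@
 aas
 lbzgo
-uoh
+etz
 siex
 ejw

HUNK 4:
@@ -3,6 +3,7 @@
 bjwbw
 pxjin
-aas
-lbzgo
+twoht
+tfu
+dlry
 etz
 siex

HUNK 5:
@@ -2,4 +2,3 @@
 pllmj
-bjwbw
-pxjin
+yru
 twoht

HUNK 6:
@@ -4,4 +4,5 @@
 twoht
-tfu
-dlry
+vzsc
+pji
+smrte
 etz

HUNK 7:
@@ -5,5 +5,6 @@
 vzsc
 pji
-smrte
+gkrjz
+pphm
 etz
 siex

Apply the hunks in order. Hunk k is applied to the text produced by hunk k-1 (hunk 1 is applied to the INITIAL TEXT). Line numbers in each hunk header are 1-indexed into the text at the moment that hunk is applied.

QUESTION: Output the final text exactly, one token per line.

Answer: knqea
pllmj
yru
twoht
vzsc
pji
gkrjz
pphm
etz
siex
ejw

Derivation:
Hunk 1: at line 4 remove [nwmvu,qgq,djxqu] add [uoh,siex] -> 7 lines: knqea pllmj bjwbw dsiyt uoh siex ejw
Hunk 2: at line 3 remove [dsiyt] add [pxjin,aas,lbzgo] -> 9 lines: knqea pllmj bjwbw pxjin aas lbzgo uoh siex ejw
Hunk 3: at line 5 remove [uoh] add [etz] -> 9 lines: knqea pllmj bjwbw pxjin aas lbzgo etz siex ejw
Hunk 4: at line 3 remove [aas,lbzgo] add [twoht,tfu,dlry] -> 10 lines: knqea pllmj bjwbw pxjin twoht tfu dlry etz siex ejw
Hunk 5: at line 2 remove [bjwbw,pxjin] add [yru] -> 9 lines: knqea pllmj yru twoht tfu dlry etz siex ejw
Hunk 6: at line 4 remove [tfu,dlry] add [vzsc,pji,smrte] -> 10 lines: knqea pllmj yru twoht vzsc pji smrte etz siex ejw
Hunk 7: at line 5 remove [smrte] add [gkrjz,pphm] -> 11 lines: knqea pllmj yru twoht vzsc pji gkrjz pphm etz siex ejw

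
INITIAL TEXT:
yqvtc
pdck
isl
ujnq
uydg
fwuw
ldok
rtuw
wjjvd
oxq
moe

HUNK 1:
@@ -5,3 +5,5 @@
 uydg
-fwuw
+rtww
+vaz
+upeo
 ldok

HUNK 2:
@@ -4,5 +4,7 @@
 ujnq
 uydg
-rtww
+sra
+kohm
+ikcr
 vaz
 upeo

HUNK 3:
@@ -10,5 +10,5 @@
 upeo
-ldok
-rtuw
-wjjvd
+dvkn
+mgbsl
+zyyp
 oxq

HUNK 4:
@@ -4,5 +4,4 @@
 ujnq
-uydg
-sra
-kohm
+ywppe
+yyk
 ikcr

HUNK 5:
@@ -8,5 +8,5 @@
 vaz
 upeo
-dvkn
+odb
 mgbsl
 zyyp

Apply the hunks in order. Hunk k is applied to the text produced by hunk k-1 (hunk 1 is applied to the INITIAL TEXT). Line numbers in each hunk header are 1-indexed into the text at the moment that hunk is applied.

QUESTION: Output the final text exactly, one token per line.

Hunk 1: at line 5 remove [fwuw] add [rtww,vaz,upeo] -> 13 lines: yqvtc pdck isl ujnq uydg rtww vaz upeo ldok rtuw wjjvd oxq moe
Hunk 2: at line 4 remove [rtww] add [sra,kohm,ikcr] -> 15 lines: yqvtc pdck isl ujnq uydg sra kohm ikcr vaz upeo ldok rtuw wjjvd oxq moe
Hunk 3: at line 10 remove [ldok,rtuw,wjjvd] add [dvkn,mgbsl,zyyp] -> 15 lines: yqvtc pdck isl ujnq uydg sra kohm ikcr vaz upeo dvkn mgbsl zyyp oxq moe
Hunk 4: at line 4 remove [uydg,sra,kohm] add [ywppe,yyk] -> 14 lines: yqvtc pdck isl ujnq ywppe yyk ikcr vaz upeo dvkn mgbsl zyyp oxq moe
Hunk 5: at line 8 remove [dvkn] add [odb] -> 14 lines: yqvtc pdck isl ujnq ywppe yyk ikcr vaz upeo odb mgbsl zyyp oxq moe

Answer: yqvtc
pdck
isl
ujnq
ywppe
yyk
ikcr
vaz
upeo
odb
mgbsl
zyyp
oxq
moe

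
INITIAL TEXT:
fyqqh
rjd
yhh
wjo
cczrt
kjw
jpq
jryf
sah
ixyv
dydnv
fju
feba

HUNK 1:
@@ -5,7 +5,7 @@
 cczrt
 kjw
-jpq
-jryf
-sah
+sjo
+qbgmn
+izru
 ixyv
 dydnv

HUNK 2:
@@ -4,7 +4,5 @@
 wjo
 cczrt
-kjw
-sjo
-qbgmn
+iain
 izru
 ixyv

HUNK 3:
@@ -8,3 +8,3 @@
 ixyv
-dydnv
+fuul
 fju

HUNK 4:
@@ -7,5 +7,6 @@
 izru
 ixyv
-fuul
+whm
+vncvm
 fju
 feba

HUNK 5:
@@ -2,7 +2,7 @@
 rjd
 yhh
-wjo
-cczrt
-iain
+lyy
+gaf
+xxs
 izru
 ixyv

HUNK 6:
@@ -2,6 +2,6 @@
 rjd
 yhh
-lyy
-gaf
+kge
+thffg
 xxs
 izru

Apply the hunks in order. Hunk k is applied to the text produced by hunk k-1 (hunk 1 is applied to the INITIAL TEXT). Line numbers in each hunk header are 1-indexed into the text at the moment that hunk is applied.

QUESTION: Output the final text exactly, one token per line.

Answer: fyqqh
rjd
yhh
kge
thffg
xxs
izru
ixyv
whm
vncvm
fju
feba

Derivation:
Hunk 1: at line 5 remove [jpq,jryf,sah] add [sjo,qbgmn,izru] -> 13 lines: fyqqh rjd yhh wjo cczrt kjw sjo qbgmn izru ixyv dydnv fju feba
Hunk 2: at line 4 remove [kjw,sjo,qbgmn] add [iain] -> 11 lines: fyqqh rjd yhh wjo cczrt iain izru ixyv dydnv fju feba
Hunk 3: at line 8 remove [dydnv] add [fuul] -> 11 lines: fyqqh rjd yhh wjo cczrt iain izru ixyv fuul fju feba
Hunk 4: at line 7 remove [fuul] add [whm,vncvm] -> 12 lines: fyqqh rjd yhh wjo cczrt iain izru ixyv whm vncvm fju feba
Hunk 5: at line 2 remove [wjo,cczrt,iain] add [lyy,gaf,xxs] -> 12 lines: fyqqh rjd yhh lyy gaf xxs izru ixyv whm vncvm fju feba
Hunk 6: at line 2 remove [lyy,gaf] add [kge,thffg] -> 12 lines: fyqqh rjd yhh kge thffg xxs izru ixyv whm vncvm fju feba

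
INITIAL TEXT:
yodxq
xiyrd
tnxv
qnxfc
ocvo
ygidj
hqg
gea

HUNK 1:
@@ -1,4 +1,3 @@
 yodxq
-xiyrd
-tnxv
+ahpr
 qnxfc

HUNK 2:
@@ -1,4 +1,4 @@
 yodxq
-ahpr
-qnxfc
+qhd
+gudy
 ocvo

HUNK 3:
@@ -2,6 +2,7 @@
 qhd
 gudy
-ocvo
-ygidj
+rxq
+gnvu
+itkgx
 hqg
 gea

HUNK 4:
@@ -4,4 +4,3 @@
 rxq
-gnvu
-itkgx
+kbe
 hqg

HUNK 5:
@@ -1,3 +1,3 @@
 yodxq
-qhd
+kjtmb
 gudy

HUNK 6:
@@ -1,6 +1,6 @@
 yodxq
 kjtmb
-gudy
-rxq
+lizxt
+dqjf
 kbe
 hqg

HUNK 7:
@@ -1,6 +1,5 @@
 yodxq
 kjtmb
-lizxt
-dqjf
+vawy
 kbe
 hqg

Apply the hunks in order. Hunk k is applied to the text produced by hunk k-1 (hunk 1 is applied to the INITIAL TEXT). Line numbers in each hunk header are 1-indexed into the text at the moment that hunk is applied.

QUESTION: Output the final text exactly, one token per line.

Answer: yodxq
kjtmb
vawy
kbe
hqg
gea

Derivation:
Hunk 1: at line 1 remove [xiyrd,tnxv] add [ahpr] -> 7 lines: yodxq ahpr qnxfc ocvo ygidj hqg gea
Hunk 2: at line 1 remove [ahpr,qnxfc] add [qhd,gudy] -> 7 lines: yodxq qhd gudy ocvo ygidj hqg gea
Hunk 3: at line 2 remove [ocvo,ygidj] add [rxq,gnvu,itkgx] -> 8 lines: yodxq qhd gudy rxq gnvu itkgx hqg gea
Hunk 4: at line 4 remove [gnvu,itkgx] add [kbe] -> 7 lines: yodxq qhd gudy rxq kbe hqg gea
Hunk 5: at line 1 remove [qhd] add [kjtmb] -> 7 lines: yodxq kjtmb gudy rxq kbe hqg gea
Hunk 6: at line 1 remove [gudy,rxq] add [lizxt,dqjf] -> 7 lines: yodxq kjtmb lizxt dqjf kbe hqg gea
Hunk 7: at line 1 remove [lizxt,dqjf] add [vawy] -> 6 lines: yodxq kjtmb vawy kbe hqg gea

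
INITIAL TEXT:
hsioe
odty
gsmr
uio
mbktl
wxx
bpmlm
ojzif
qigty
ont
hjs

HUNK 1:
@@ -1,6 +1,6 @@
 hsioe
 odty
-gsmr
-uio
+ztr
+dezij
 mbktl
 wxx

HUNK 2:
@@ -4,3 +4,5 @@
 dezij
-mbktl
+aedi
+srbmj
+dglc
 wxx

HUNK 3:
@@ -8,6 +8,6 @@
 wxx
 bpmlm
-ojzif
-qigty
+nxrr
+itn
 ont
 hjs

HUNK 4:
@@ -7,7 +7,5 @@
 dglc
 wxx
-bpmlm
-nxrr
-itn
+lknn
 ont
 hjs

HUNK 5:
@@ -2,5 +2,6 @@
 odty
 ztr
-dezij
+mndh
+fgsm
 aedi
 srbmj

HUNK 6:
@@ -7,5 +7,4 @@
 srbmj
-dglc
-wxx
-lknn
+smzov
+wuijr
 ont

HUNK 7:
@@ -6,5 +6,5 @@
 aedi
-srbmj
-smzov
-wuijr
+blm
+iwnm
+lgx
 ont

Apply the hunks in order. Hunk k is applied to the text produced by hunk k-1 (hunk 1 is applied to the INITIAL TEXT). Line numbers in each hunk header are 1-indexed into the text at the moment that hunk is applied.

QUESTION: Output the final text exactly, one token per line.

Answer: hsioe
odty
ztr
mndh
fgsm
aedi
blm
iwnm
lgx
ont
hjs

Derivation:
Hunk 1: at line 1 remove [gsmr,uio] add [ztr,dezij] -> 11 lines: hsioe odty ztr dezij mbktl wxx bpmlm ojzif qigty ont hjs
Hunk 2: at line 4 remove [mbktl] add [aedi,srbmj,dglc] -> 13 lines: hsioe odty ztr dezij aedi srbmj dglc wxx bpmlm ojzif qigty ont hjs
Hunk 3: at line 8 remove [ojzif,qigty] add [nxrr,itn] -> 13 lines: hsioe odty ztr dezij aedi srbmj dglc wxx bpmlm nxrr itn ont hjs
Hunk 4: at line 7 remove [bpmlm,nxrr,itn] add [lknn] -> 11 lines: hsioe odty ztr dezij aedi srbmj dglc wxx lknn ont hjs
Hunk 5: at line 2 remove [dezij] add [mndh,fgsm] -> 12 lines: hsioe odty ztr mndh fgsm aedi srbmj dglc wxx lknn ont hjs
Hunk 6: at line 7 remove [dglc,wxx,lknn] add [smzov,wuijr] -> 11 lines: hsioe odty ztr mndh fgsm aedi srbmj smzov wuijr ont hjs
Hunk 7: at line 6 remove [srbmj,smzov,wuijr] add [blm,iwnm,lgx] -> 11 lines: hsioe odty ztr mndh fgsm aedi blm iwnm lgx ont hjs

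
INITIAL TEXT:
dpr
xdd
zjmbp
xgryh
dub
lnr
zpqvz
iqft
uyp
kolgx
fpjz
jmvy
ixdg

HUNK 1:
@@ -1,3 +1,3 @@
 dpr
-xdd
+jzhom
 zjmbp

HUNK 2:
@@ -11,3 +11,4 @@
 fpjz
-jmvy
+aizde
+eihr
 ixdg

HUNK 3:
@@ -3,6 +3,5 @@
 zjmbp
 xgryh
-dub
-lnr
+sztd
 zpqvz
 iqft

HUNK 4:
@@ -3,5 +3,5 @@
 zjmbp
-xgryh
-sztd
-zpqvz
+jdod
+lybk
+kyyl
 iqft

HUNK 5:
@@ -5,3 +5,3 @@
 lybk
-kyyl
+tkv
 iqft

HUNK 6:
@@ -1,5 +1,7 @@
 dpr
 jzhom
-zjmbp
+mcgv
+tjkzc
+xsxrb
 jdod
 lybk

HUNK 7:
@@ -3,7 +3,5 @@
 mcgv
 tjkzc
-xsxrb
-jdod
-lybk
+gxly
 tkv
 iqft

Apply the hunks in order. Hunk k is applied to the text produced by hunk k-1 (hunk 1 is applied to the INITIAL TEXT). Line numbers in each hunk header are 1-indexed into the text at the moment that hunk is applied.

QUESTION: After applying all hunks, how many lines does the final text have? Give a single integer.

Hunk 1: at line 1 remove [xdd] add [jzhom] -> 13 lines: dpr jzhom zjmbp xgryh dub lnr zpqvz iqft uyp kolgx fpjz jmvy ixdg
Hunk 2: at line 11 remove [jmvy] add [aizde,eihr] -> 14 lines: dpr jzhom zjmbp xgryh dub lnr zpqvz iqft uyp kolgx fpjz aizde eihr ixdg
Hunk 3: at line 3 remove [dub,lnr] add [sztd] -> 13 lines: dpr jzhom zjmbp xgryh sztd zpqvz iqft uyp kolgx fpjz aizde eihr ixdg
Hunk 4: at line 3 remove [xgryh,sztd,zpqvz] add [jdod,lybk,kyyl] -> 13 lines: dpr jzhom zjmbp jdod lybk kyyl iqft uyp kolgx fpjz aizde eihr ixdg
Hunk 5: at line 5 remove [kyyl] add [tkv] -> 13 lines: dpr jzhom zjmbp jdod lybk tkv iqft uyp kolgx fpjz aizde eihr ixdg
Hunk 6: at line 1 remove [zjmbp] add [mcgv,tjkzc,xsxrb] -> 15 lines: dpr jzhom mcgv tjkzc xsxrb jdod lybk tkv iqft uyp kolgx fpjz aizde eihr ixdg
Hunk 7: at line 3 remove [xsxrb,jdod,lybk] add [gxly] -> 13 lines: dpr jzhom mcgv tjkzc gxly tkv iqft uyp kolgx fpjz aizde eihr ixdg
Final line count: 13

Answer: 13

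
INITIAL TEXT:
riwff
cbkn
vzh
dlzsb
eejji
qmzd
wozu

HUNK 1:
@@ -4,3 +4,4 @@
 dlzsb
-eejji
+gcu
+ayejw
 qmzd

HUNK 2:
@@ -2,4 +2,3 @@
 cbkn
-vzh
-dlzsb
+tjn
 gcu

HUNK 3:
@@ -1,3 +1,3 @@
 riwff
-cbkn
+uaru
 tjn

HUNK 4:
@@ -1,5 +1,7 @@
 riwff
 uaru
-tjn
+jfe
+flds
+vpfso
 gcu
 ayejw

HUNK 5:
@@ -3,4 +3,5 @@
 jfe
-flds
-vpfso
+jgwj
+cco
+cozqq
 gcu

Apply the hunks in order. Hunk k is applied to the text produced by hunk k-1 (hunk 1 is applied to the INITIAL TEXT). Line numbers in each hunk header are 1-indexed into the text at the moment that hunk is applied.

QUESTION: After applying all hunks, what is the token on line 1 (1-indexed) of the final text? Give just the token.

Answer: riwff

Derivation:
Hunk 1: at line 4 remove [eejji] add [gcu,ayejw] -> 8 lines: riwff cbkn vzh dlzsb gcu ayejw qmzd wozu
Hunk 2: at line 2 remove [vzh,dlzsb] add [tjn] -> 7 lines: riwff cbkn tjn gcu ayejw qmzd wozu
Hunk 3: at line 1 remove [cbkn] add [uaru] -> 7 lines: riwff uaru tjn gcu ayejw qmzd wozu
Hunk 4: at line 1 remove [tjn] add [jfe,flds,vpfso] -> 9 lines: riwff uaru jfe flds vpfso gcu ayejw qmzd wozu
Hunk 5: at line 3 remove [flds,vpfso] add [jgwj,cco,cozqq] -> 10 lines: riwff uaru jfe jgwj cco cozqq gcu ayejw qmzd wozu
Final line 1: riwff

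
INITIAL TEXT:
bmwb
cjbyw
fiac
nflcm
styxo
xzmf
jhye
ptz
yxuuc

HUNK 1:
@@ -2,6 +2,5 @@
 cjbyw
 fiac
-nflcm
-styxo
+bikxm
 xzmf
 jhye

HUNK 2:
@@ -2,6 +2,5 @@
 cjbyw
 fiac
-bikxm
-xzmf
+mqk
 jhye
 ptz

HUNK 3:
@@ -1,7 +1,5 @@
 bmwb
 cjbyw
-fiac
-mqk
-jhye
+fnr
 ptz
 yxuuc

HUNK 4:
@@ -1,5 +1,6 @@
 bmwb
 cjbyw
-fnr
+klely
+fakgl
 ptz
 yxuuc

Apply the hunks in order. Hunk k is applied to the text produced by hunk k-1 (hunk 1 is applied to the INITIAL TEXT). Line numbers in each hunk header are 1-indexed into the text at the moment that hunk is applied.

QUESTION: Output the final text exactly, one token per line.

Answer: bmwb
cjbyw
klely
fakgl
ptz
yxuuc

Derivation:
Hunk 1: at line 2 remove [nflcm,styxo] add [bikxm] -> 8 lines: bmwb cjbyw fiac bikxm xzmf jhye ptz yxuuc
Hunk 2: at line 2 remove [bikxm,xzmf] add [mqk] -> 7 lines: bmwb cjbyw fiac mqk jhye ptz yxuuc
Hunk 3: at line 1 remove [fiac,mqk,jhye] add [fnr] -> 5 lines: bmwb cjbyw fnr ptz yxuuc
Hunk 4: at line 1 remove [fnr] add [klely,fakgl] -> 6 lines: bmwb cjbyw klely fakgl ptz yxuuc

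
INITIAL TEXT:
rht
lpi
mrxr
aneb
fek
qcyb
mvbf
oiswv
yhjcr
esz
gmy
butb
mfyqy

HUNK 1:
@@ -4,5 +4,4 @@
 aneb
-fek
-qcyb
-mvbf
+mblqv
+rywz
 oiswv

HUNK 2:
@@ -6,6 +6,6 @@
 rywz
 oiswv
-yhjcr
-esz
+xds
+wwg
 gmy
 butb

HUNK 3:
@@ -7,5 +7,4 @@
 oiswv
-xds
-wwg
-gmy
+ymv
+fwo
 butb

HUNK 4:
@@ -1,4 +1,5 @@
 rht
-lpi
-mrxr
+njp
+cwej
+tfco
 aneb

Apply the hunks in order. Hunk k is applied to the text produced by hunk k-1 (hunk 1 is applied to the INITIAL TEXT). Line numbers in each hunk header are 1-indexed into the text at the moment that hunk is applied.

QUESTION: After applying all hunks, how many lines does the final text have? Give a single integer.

Answer: 12

Derivation:
Hunk 1: at line 4 remove [fek,qcyb,mvbf] add [mblqv,rywz] -> 12 lines: rht lpi mrxr aneb mblqv rywz oiswv yhjcr esz gmy butb mfyqy
Hunk 2: at line 6 remove [yhjcr,esz] add [xds,wwg] -> 12 lines: rht lpi mrxr aneb mblqv rywz oiswv xds wwg gmy butb mfyqy
Hunk 3: at line 7 remove [xds,wwg,gmy] add [ymv,fwo] -> 11 lines: rht lpi mrxr aneb mblqv rywz oiswv ymv fwo butb mfyqy
Hunk 4: at line 1 remove [lpi,mrxr] add [njp,cwej,tfco] -> 12 lines: rht njp cwej tfco aneb mblqv rywz oiswv ymv fwo butb mfyqy
Final line count: 12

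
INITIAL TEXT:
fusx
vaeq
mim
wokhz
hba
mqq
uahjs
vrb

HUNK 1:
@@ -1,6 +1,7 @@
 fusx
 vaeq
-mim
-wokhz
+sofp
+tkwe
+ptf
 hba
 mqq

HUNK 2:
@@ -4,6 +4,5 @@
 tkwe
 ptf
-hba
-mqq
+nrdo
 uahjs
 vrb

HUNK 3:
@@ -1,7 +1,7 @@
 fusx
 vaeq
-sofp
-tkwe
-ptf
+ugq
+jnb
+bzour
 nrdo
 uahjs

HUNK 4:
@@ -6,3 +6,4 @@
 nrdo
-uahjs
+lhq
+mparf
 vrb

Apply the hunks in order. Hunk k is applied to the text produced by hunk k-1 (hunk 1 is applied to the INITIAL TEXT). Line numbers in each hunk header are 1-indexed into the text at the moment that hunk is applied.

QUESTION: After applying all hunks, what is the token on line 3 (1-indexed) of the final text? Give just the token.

Hunk 1: at line 1 remove [mim,wokhz] add [sofp,tkwe,ptf] -> 9 lines: fusx vaeq sofp tkwe ptf hba mqq uahjs vrb
Hunk 2: at line 4 remove [hba,mqq] add [nrdo] -> 8 lines: fusx vaeq sofp tkwe ptf nrdo uahjs vrb
Hunk 3: at line 1 remove [sofp,tkwe,ptf] add [ugq,jnb,bzour] -> 8 lines: fusx vaeq ugq jnb bzour nrdo uahjs vrb
Hunk 4: at line 6 remove [uahjs] add [lhq,mparf] -> 9 lines: fusx vaeq ugq jnb bzour nrdo lhq mparf vrb
Final line 3: ugq

Answer: ugq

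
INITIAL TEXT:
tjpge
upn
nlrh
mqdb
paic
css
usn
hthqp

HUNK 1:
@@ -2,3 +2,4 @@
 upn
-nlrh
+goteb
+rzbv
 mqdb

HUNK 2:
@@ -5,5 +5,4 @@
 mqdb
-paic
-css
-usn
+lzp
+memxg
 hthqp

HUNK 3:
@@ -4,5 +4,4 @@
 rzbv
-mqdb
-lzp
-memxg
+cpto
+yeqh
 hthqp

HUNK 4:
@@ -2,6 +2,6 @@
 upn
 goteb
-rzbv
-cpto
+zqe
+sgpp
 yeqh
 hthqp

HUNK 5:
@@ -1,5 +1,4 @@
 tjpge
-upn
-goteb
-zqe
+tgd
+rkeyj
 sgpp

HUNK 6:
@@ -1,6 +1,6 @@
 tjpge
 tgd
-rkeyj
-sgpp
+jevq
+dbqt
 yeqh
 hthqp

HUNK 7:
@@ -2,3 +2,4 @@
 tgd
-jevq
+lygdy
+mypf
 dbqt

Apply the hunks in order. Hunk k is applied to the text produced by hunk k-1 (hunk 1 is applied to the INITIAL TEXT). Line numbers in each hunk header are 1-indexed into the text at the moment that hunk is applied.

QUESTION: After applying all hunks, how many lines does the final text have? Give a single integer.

Answer: 7

Derivation:
Hunk 1: at line 2 remove [nlrh] add [goteb,rzbv] -> 9 lines: tjpge upn goteb rzbv mqdb paic css usn hthqp
Hunk 2: at line 5 remove [paic,css,usn] add [lzp,memxg] -> 8 lines: tjpge upn goteb rzbv mqdb lzp memxg hthqp
Hunk 3: at line 4 remove [mqdb,lzp,memxg] add [cpto,yeqh] -> 7 lines: tjpge upn goteb rzbv cpto yeqh hthqp
Hunk 4: at line 2 remove [rzbv,cpto] add [zqe,sgpp] -> 7 lines: tjpge upn goteb zqe sgpp yeqh hthqp
Hunk 5: at line 1 remove [upn,goteb,zqe] add [tgd,rkeyj] -> 6 lines: tjpge tgd rkeyj sgpp yeqh hthqp
Hunk 6: at line 1 remove [rkeyj,sgpp] add [jevq,dbqt] -> 6 lines: tjpge tgd jevq dbqt yeqh hthqp
Hunk 7: at line 2 remove [jevq] add [lygdy,mypf] -> 7 lines: tjpge tgd lygdy mypf dbqt yeqh hthqp
Final line count: 7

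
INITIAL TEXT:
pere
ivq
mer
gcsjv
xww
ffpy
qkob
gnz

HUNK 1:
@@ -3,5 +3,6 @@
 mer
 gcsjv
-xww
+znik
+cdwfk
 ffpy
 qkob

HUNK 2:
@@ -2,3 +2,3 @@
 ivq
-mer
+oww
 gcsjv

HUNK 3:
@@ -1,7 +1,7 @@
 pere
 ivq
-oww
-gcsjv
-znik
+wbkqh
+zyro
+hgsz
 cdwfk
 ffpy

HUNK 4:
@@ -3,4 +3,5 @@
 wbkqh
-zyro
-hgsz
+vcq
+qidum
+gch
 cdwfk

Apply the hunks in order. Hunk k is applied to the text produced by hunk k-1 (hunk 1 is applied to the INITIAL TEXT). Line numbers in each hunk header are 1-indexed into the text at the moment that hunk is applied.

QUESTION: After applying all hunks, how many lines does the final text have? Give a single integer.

Answer: 10

Derivation:
Hunk 1: at line 3 remove [xww] add [znik,cdwfk] -> 9 lines: pere ivq mer gcsjv znik cdwfk ffpy qkob gnz
Hunk 2: at line 2 remove [mer] add [oww] -> 9 lines: pere ivq oww gcsjv znik cdwfk ffpy qkob gnz
Hunk 3: at line 1 remove [oww,gcsjv,znik] add [wbkqh,zyro,hgsz] -> 9 lines: pere ivq wbkqh zyro hgsz cdwfk ffpy qkob gnz
Hunk 4: at line 3 remove [zyro,hgsz] add [vcq,qidum,gch] -> 10 lines: pere ivq wbkqh vcq qidum gch cdwfk ffpy qkob gnz
Final line count: 10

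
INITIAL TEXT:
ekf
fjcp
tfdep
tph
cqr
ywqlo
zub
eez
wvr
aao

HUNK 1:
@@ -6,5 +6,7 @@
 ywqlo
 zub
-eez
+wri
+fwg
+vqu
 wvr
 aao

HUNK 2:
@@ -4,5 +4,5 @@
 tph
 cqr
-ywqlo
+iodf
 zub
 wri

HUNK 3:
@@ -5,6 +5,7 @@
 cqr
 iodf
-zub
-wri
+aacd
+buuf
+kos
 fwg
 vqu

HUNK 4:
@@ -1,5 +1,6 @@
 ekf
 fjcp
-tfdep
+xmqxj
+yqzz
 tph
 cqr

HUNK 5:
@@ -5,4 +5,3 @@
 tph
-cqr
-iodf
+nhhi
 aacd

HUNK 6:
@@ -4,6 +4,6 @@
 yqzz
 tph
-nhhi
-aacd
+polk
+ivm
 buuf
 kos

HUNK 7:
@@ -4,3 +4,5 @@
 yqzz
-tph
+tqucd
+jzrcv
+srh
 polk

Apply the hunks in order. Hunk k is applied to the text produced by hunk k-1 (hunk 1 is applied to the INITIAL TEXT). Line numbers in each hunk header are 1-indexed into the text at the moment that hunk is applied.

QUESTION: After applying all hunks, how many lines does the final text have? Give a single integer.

Hunk 1: at line 6 remove [eez] add [wri,fwg,vqu] -> 12 lines: ekf fjcp tfdep tph cqr ywqlo zub wri fwg vqu wvr aao
Hunk 2: at line 4 remove [ywqlo] add [iodf] -> 12 lines: ekf fjcp tfdep tph cqr iodf zub wri fwg vqu wvr aao
Hunk 3: at line 5 remove [zub,wri] add [aacd,buuf,kos] -> 13 lines: ekf fjcp tfdep tph cqr iodf aacd buuf kos fwg vqu wvr aao
Hunk 4: at line 1 remove [tfdep] add [xmqxj,yqzz] -> 14 lines: ekf fjcp xmqxj yqzz tph cqr iodf aacd buuf kos fwg vqu wvr aao
Hunk 5: at line 5 remove [cqr,iodf] add [nhhi] -> 13 lines: ekf fjcp xmqxj yqzz tph nhhi aacd buuf kos fwg vqu wvr aao
Hunk 6: at line 4 remove [nhhi,aacd] add [polk,ivm] -> 13 lines: ekf fjcp xmqxj yqzz tph polk ivm buuf kos fwg vqu wvr aao
Hunk 7: at line 4 remove [tph] add [tqucd,jzrcv,srh] -> 15 lines: ekf fjcp xmqxj yqzz tqucd jzrcv srh polk ivm buuf kos fwg vqu wvr aao
Final line count: 15

Answer: 15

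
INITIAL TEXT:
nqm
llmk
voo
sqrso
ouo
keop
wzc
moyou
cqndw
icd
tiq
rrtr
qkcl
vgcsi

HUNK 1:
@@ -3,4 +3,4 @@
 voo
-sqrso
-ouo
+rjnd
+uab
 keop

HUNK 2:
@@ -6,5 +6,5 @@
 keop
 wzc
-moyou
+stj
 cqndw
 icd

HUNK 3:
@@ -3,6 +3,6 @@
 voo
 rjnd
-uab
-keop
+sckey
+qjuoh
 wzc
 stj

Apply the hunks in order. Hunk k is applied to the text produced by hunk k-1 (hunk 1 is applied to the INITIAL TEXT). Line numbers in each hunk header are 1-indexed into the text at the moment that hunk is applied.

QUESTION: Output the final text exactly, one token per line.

Hunk 1: at line 3 remove [sqrso,ouo] add [rjnd,uab] -> 14 lines: nqm llmk voo rjnd uab keop wzc moyou cqndw icd tiq rrtr qkcl vgcsi
Hunk 2: at line 6 remove [moyou] add [stj] -> 14 lines: nqm llmk voo rjnd uab keop wzc stj cqndw icd tiq rrtr qkcl vgcsi
Hunk 3: at line 3 remove [uab,keop] add [sckey,qjuoh] -> 14 lines: nqm llmk voo rjnd sckey qjuoh wzc stj cqndw icd tiq rrtr qkcl vgcsi

Answer: nqm
llmk
voo
rjnd
sckey
qjuoh
wzc
stj
cqndw
icd
tiq
rrtr
qkcl
vgcsi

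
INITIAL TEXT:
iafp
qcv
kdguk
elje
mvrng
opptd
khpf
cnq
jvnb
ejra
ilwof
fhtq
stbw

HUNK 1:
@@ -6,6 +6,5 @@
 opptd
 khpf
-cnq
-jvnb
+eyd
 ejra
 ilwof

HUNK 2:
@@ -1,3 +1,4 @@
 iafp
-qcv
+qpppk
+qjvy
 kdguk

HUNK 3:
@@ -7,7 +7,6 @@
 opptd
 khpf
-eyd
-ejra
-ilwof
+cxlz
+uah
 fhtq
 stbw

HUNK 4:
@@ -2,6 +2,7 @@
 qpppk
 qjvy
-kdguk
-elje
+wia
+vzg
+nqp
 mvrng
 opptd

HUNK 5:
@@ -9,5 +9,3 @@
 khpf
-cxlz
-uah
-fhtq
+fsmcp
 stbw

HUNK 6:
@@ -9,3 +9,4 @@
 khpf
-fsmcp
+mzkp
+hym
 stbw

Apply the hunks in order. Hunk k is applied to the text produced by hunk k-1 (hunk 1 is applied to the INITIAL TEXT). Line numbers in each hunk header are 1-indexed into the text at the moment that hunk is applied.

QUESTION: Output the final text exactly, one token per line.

Answer: iafp
qpppk
qjvy
wia
vzg
nqp
mvrng
opptd
khpf
mzkp
hym
stbw

Derivation:
Hunk 1: at line 6 remove [cnq,jvnb] add [eyd] -> 12 lines: iafp qcv kdguk elje mvrng opptd khpf eyd ejra ilwof fhtq stbw
Hunk 2: at line 1 remove [qcv] add [qpppk,qjvy] -> 13 lines: iafp qpppk qjvy kdguk elje mvrng opptd khpf eyd ejra ilwof fhtq stbw
Hunk 3: at line 7 remove [eyd,ejra,ilwof] add [cxlz,uah] -> 12 lines: iafp qpppk qjvy kdguk elje mvrng opptd khpf cxlz uah fhtq stbw
Hunk 4: at line 2 remove [kdguk,elje] add [wia,vzg,nqp] -> 13 lines: iafp qpppk qjvy wia vzg nqp mvrng opptd khpf cxlz uah fhtq stbw
Hunk 5: at line 9 remove [cxlz,uah,fhtq] add [fsmcp] -> 11 lines: iafp qpppk qjvy wia vzg nqp mvrng opptd khpf fsmcp stbw
Hunk 6: at line 9 remove [fsmcp] add [mzkp,hym] -> 12 lines: iafp qpppk qjvy wia vzg nqp mvrng opptd khpf mzkp hym stbw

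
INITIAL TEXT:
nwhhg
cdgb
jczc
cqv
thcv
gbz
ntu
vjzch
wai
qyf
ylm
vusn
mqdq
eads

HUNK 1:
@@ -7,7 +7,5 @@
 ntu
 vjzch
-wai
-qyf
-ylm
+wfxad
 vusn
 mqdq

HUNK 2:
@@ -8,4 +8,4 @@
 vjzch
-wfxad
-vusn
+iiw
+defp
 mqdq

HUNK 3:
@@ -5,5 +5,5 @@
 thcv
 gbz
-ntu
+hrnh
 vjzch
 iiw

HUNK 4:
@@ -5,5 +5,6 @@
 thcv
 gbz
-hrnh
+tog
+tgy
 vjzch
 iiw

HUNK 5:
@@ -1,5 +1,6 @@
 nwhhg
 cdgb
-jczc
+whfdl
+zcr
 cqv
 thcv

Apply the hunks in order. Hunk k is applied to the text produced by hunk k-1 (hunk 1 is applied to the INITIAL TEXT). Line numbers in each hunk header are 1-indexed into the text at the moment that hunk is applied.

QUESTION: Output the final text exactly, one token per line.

Answer: nwhhg
cdgb
whfdl
zcr
cqv
thcv
gbz
tog
tgy
vjzch
iiw
defp
mqdq
eads

Derivation:
Hunk 1: at line 7 remove [wai,qyf,ylm] add [wfxad] -> 12 lines: nwhhg cdgb jczc cqv thcv gbz ntu vjzch wfxad vusn mqdq eads
Hunk 2: at line 8 remove [wfxad,vusn] add [iiw,defp] -> 12 lines: nwhhg cdgb jczc cqv thcv gbz ntu vjzch iiw defp mqdq eads
Hunk 3: at line 5 remove [ntu] add [hrnh] -> 12 lines: nwhhg cdgb jczc cqv thcv gbz hrnh vjzch iiw defp mqdq eads
Hunk 4: at line 5 remove [hrnh] add [tog,tgy] -> 13 lines: nwhhg cdgb jczc cqv thcv gbz tog tgy vjzch iiw defp mqdq eads
Hunk 5: at line 1 remove [jczc] add [whfdl,zcr] -> 14 lines: nwhhg cdgb whfdl zcr cqv thcv gbz tog tgy vjzch iiw defp mqdq eads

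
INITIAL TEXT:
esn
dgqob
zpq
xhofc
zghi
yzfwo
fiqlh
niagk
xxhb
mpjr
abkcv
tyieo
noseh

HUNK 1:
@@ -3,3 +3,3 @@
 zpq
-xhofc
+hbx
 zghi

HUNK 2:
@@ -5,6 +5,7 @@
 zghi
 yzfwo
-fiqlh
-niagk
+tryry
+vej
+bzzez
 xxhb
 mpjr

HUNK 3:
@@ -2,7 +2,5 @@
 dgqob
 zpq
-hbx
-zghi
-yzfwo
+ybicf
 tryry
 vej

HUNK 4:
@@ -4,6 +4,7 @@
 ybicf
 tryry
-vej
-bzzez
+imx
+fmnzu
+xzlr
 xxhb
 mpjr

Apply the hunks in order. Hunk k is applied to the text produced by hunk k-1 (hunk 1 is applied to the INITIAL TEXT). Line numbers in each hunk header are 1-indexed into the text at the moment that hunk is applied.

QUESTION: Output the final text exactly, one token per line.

Answer: esn
dgqob
zpq
ybicf
tryry
imx
fmnzu
xzlr
xxhb
mpjr
abkcv
tyieo
noseh

Derivation:
Hunk 1: at line 3 remove [xhofc] add [hbx] -> 13 lines: esn dgqob zpq hbx zghi yzfwo fiqlh niagk xxhb mpjr abkcv tyieo noseh
Hunk 2: at line 5 remove [fiqlh,niagk] add [tryry,vej,bzzez] -> 14 lines: esn dgqob zpq hbx zghi yzfwo tryry vej bzzez xxhb mpjr abkcv tyieo noseh
Hunk 3: at line 2 remove [hbx,zghi,yzfwo] add [ybicf] -> 12 lines: esn dgqob zpq ybicf tryry vej bzzez xxhb mpjr abkcv tyieo noseh
Hunk 4: at line 4 remove [vej,bzzez] add [imx,fmnzu,xzlr] -> 13 lines: esn dgqob zpq ybicf tryry imx fmnzu xzlr xxhb mpjr abkcv tyieo noseh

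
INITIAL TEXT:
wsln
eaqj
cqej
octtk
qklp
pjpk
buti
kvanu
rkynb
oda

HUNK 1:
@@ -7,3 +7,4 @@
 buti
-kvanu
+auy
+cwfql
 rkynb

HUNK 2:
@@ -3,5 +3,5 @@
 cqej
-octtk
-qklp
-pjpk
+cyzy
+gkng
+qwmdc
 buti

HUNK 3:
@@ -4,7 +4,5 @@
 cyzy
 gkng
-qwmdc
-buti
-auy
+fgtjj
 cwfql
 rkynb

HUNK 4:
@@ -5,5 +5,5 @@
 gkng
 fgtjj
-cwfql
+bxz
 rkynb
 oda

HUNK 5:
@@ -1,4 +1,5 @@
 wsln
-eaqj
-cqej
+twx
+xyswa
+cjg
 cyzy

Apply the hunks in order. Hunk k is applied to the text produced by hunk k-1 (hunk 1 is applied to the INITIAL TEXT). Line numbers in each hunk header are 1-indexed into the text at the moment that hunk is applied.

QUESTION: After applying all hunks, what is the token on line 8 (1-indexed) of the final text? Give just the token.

Answer: bxz

Derivation:
Hunk 1: at line 7 remove [kvanu] add [auy,cwfql] -> 11 lines: wsln eaqj cqej octtk qklp pjpk buti auy cwfql rkynb oda
Hunk 2: at line 3 remove [octtk,qklp,pjpk] add [cyzy,gkng,qwmdc] -> 11 lines: wsln eaqj cqej cyzy gkng qwmdc buti auy cwfql rkynb oda
Hunk 3: at line 4 remove [qwmdc,buti,auy] add [fgtjj] -> 9 lines: wsln eaqj cqej cyzy gkng fgtjj cwfql rkynb oda
Hunk 4: at line 5 remove [cwfql] add [bxz] -> 9 lines: wsln eaqj cqej cyzy gkng fgtjj bxz rkynb oda
Hunk 5: at line 1 remove [eaqj,cqej] add [twx,xyswa,cjg] -> 10 lines: wsln twx xyswa cjg cyzy gkng fgtjj bxz rkynb oda
Final line 8: bxz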